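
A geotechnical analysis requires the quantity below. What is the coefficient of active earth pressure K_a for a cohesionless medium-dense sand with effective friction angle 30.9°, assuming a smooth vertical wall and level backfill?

0.321

K_a = (1 − sin φ)/(1 + sin φ) = (1 − sin 30.9°)/(1 + sin 30.9°) = 0.3214.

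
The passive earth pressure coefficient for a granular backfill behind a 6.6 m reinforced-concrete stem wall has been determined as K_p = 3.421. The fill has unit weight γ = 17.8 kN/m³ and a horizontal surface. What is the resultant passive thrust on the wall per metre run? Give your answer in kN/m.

1330 kN/m

P = ½ K_p γ H² = 0.5 × 3.421 × 17.8 × 6.6² = 1326 kN/m.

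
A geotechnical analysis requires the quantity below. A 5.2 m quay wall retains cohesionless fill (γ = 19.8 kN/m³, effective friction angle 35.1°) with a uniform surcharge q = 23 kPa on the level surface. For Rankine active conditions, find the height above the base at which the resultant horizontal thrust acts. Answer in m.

K_a = 0.2698.
Triangular part P₁ = ½K_aγH² = 72.23 at H/3 = 1.733 m; rectangular part P₂ = K_a q H = 32.27 at H/2 = 2.600 m.
ȳ = (P₁·1.733 + P₂·2.600)/(P₁+P₂) = 2.001 m.

2.00 m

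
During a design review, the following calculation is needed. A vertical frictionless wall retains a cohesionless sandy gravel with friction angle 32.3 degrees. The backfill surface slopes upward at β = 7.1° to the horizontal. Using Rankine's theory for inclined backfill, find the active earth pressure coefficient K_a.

0.310

K_a = cos β · (cos β − √(cos²β − cos²φ)) / (cos β + √(cos²β − cos²φ)).
cos β = 0.9923, cos φ = 0.8453, √(cos²β − cos²φ) = 0.5199.
K_a = 0.9923 × (0.9923 − 0.5199)/(0.9923 + 0.5199) = 0.3100.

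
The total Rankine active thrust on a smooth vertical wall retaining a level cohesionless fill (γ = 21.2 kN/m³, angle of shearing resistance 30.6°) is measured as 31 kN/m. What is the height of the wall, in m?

K_a = 0.3253. P_a = ½ K_a γ H² ⇒ H = √(2P_a/(K_a γ)).
H = √(2×31/(0.3253×21.2)) = 2.998 m.

3.00 m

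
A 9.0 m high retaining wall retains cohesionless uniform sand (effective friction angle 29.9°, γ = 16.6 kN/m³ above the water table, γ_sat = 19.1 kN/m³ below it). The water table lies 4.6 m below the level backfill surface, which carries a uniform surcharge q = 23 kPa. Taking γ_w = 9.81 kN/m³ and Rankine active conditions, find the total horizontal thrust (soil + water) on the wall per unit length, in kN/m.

K_a = tan²(45° − φ/2) = 0.3347.
γ' = 19.1 − 9.81 = 9.290 kN/m³. h₂ = H − d_w = 4.4 m.
σ'_h: at surface K_a·q = 7.698; at WT K_a(q+γd_w) = 33.25; at base K_a(q+γd_w+γ'h₂) = 46.93 kPa.
P₁ = ½(7.698+33.25)×4.6 = 94.19; P₂ = ½(33.25+46.93)×4.4 = 176.4; P_w = ½γ_w h₂² = 94.96.
Total = 94.19+176.4+94.96 = 365.6 kN/m.

366 kN/m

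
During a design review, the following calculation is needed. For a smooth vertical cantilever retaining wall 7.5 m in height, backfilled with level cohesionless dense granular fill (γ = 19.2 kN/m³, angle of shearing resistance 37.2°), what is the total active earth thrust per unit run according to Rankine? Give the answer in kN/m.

133 kN/m

K_a = tan²(45° − φ/2) = 0.2464.
P_a = ½ K_a γ H² = 0.5 × 0.2464 × 19.2 × 7.5² = 133.1 kN/m.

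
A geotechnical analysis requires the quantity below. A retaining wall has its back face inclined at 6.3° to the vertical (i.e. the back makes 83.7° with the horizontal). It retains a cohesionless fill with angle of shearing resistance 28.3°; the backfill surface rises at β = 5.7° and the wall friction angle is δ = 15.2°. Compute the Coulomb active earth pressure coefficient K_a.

K_a = sin²(α+φ) / [sin²α · sin(α−δ) · (1 + √{sin(φ+δ)sin(φ−β) / (sin(α−δ)sin(α+β))})²].
With α = 83.7°, φ = 28.3°, δ = 15.2°, β = 5.7°: K_a = 0.3978.

0.398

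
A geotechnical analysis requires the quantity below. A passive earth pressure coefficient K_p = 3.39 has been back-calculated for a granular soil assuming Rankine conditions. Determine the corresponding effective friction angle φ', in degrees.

33.0°

K_p = (1+sin φ)/(1−sin φ) ⇒ sin φ = (K_p − 1)/(K_p + 1) = 0.5444.
φ = arcsin(0.5444) = 32.98°.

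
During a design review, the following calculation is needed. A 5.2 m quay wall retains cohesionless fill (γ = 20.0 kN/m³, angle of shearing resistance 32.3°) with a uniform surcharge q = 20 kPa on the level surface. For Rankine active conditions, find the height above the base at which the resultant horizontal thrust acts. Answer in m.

1.97 m

K_a = 0.3035.
Triangular part P₁ = ½K_aγH² = 82.06 at H/3 = 1.733 m; rectangular part P₂ = K_a q H = 31.56 at H/2 = 2.600 m.
ȳ = (P₁·1.733 + P₂·2.600)/(P₁+P₂) = 1.974 m.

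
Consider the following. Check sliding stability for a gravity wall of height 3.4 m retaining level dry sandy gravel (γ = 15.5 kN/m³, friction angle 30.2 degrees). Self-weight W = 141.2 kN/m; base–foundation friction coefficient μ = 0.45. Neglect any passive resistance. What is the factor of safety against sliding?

2.14

K_a = tan²(45° − 30.2°/2) = 0.3307.
P_a = ½K_aγH² = 0.5×0.3307×15.5×3.4² = 29.62 kN/m, acting at H/3 = 1.133 m above the base.
FS_sliding = μW / P_a = 0.45×141.2 / 29.62 = 2.145.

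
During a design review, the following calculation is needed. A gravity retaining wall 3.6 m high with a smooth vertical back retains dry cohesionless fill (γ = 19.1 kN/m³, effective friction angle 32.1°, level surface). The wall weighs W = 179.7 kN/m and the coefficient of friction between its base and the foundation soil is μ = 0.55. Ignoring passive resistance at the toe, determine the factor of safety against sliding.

2.61

K_a = tan²(45° − 32.1°/2) = 0.3060.
P_a = ½K_aγH² = 0.5×0.3060×19.1×3.6² = 37.87 kN/m, acting at H/3 = 1.200 m above the base.
FS_sliding = μW / P_a = 0.55×179.7 / 37.87 = 2.610.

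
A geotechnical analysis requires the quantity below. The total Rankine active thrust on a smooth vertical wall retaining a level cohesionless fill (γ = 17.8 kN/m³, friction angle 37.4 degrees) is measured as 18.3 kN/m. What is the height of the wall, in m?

2.90 m

K_a = 0.2443. P_a = ½ K_a γ H² ⇒ H = √(2P_a/(K_a γ)).
H = √(2×18.3/(0.2443×17.8)) = 2.901 m.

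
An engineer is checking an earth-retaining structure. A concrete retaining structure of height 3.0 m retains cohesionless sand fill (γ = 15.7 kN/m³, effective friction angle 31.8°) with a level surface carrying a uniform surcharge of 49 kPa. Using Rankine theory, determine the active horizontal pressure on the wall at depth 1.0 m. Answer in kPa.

K_a = (1 − sin φ)/(1 + sin φ) = 0.3098.
σ_v = γz + q = 15.7 × 1.0 + 49 = 64.70 kPa.
σ_h = K_a σ_v = 0.3098 × 64.70 = 20.04 kPa.

20.0 kPa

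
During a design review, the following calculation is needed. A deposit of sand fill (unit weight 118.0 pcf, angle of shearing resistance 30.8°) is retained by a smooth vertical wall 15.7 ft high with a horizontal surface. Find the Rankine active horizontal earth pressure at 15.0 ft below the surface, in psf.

571 psf

K_a = (1 − sin φ)/(1 + sin φ) = 0.3227.
σ_h = K_a γ z = 0.3227 × 118.0 × 15.0 = 571.2 psf.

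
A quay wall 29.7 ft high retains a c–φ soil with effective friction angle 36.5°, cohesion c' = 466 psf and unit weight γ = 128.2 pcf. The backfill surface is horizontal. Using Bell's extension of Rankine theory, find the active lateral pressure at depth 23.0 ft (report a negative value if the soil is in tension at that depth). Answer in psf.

K_a = (1 − sin φ)/(1 + sin φ) = 0.2541.
σ_a = K_a γ z − 2c√K_a = 0.2541×128.2×23.0 − 2×466×0.5040 = 279.3 psf.

279 psf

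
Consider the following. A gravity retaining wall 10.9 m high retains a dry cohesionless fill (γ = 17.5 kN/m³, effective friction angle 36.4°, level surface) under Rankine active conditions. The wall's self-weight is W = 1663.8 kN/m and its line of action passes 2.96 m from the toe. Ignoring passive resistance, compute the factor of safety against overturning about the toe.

5.11

K_a = tan²(45° − 36.4°/2) = 0.2552.
P_a = ½K_aγH² = 0.5×0.2552×17.5×10.9² = 265.3 kN/m, acting at H/3 = 3.633 m above the base.
Overturning moment M_o = P_a × H/3 = 265.3 × 3.633 = 963.8.
Resisting moment M_r = W × 2.96 = 1663.8 × 2.96 = 4925.
FS_overturning = M_r/M_o = 4925/963.8 = 5.110.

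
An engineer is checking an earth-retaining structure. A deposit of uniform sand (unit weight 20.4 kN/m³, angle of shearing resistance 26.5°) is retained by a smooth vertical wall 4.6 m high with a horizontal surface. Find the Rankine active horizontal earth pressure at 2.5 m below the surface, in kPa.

K_a = (1 − sin φ)/(1 + sin φ) = 0.3829.
σ_h = K_a γ z = 0.3829 × 20.4 × 2.5 = 19.53 kPa.

19.5 kPa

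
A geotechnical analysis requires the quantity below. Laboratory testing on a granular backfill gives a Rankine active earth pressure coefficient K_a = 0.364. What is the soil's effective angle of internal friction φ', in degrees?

27.8°

K_a = tan²(45° − φ/2) ⇒ 45° − φ/2 = arctan(√0.364) = 31.10°.
φ = 2(45° − 31.10°) = 27.79°.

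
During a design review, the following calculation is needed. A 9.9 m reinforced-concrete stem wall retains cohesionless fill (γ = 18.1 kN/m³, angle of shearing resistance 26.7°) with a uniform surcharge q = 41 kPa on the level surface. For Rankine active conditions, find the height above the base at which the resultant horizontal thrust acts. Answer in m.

K_a = 0.3800.
Triangular part P₁ = ½K_aγH² = 337.0 at H/3 = 3.300 m; rectangular part P₂ = K_a q H = 154.2 at H/2 = 4.950 m.
ȳ = (P₁·3.300 + P₂·4.950)/(P₁+P₂) = 3.818 m.

3.82 m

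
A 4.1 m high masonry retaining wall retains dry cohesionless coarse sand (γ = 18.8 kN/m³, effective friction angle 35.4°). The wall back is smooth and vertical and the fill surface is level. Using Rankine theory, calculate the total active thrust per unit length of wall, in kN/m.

42.1 kN/m

K_a = tan²(45° − φ/2) = 0.2664.
P_a = ½ K_a γ H² = 0.5 × 0.2664 × 18.8 × 4.1² = 42.09 kN/m.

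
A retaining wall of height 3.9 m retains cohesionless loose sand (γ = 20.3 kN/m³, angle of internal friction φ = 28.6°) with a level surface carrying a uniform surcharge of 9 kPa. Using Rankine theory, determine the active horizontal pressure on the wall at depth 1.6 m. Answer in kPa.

14.6 kPa

K_a = (1 − sin φ)/(1 + sin φ) = 0.3525.
σ_v = γz + q = 20.3 × 1.6 + 9 = 41.48 kPa.
σ_h = K_a σ_v = 0.3525 × 41.48 = 14.62 kPa.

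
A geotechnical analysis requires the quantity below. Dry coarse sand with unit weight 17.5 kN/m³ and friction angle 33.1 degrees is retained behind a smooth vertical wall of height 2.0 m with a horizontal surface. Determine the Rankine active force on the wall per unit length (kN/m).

K_a = tan²(45° − φ/2) = 0.2936.
P_a = ½ K_a γ H² = 0.5 × 0.2936 × 17.5 × 2.0² = 10.28 kN/m.

10.3 kN/m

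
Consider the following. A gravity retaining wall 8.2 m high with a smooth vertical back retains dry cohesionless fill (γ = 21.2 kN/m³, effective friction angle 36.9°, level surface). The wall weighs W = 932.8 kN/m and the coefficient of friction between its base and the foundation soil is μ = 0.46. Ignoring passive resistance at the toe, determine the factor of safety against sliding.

K_a = tan²(45° − 36.9°/2) = 0.2497.
P_a = ½K_aγH² = 0.5×0.2497×21.2×8.2² = 178.0 kN/m, acting at H/3 = 2.733 m above the base.
FS_sliding = μW / P_a = 0.46×932.8 / 178.0 = 2.411.

2.41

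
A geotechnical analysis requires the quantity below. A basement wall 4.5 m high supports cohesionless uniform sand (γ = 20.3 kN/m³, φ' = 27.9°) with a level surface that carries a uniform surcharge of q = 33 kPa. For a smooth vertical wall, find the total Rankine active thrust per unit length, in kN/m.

128 kN/m

K_a = tan²(45° − φ/2) = 0.3625.
Soil triangle: ½ K_a γ H² = 0.5×0.3625×20.3×4.5² = 74.50 kN/m.
Surcharge rectangle: K_a q H = 0.3625×33×4.5 = 53.83 kN/m.
Total = 74.50 + 53.83 = 128.3 kN/m.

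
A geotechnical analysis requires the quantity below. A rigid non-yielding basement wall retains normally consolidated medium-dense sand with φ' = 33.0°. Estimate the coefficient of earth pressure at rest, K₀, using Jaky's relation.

K₀ = 1 − sin φ' = 1 − sin 33.0° = 0.4554.

0.455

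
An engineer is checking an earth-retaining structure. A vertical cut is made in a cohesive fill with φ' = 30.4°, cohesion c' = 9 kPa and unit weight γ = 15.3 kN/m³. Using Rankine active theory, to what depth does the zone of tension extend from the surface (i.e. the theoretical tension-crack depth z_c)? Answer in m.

2.05 m

K_a = tan²(45° − 30.4°/2) = 0.3280; √K_a = 0.5727.
The active pressure is zero where K_a γ z = 2c√K_a, so z_c = 2c/(γ√K_a) = 2×9/(15.3×0.5727) = 2.054 m.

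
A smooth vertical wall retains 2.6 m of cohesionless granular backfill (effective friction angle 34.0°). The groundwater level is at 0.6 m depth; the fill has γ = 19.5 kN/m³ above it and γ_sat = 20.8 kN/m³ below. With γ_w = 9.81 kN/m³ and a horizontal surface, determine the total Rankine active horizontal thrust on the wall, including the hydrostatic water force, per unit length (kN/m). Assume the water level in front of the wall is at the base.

33.4 kN/m

K_a = tan²(45° − φ/2) = 0.2827.
γ' = 20.8 − 9.81 = 10.99 kN/m³. Depth below WT = 2.0 m.
σ'_h at WT = K_a γ d_w = 3.308 kPa; at base = 3.308 + K_a γ' × 2.0 = 9.522 kPa.
P₁ (0–0.6 m) = ½×3.308×0.6 = 0.9923. P₂ (0.6–2.6 m) = ½(3.308+9.522)×2.0 = 12.83.
P_w = ½ γ_w h₂² = 0.5×9.81×2.0² = 19.62. Total = 0.9923+12.83+19.62 = 33.44 kN/m.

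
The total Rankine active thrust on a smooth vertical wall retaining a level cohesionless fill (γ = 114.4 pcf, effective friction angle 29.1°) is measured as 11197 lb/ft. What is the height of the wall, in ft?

K_a = 0.3456. P_a = ½ K_a γ H² ⇒ H = √(2P_a/(K_a γ)).
H = √(2×11197/(0.3456×114.4)) = 23.80 ft.

23.8 ft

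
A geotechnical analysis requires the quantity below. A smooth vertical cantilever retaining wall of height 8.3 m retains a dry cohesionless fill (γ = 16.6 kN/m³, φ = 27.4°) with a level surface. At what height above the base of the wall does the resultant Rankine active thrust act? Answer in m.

K_a = 0.3697.
The pressure distribution is triangular, so the resultant acts at H/3 above the base = 8.3/3 = 2.767 m.

2.77 m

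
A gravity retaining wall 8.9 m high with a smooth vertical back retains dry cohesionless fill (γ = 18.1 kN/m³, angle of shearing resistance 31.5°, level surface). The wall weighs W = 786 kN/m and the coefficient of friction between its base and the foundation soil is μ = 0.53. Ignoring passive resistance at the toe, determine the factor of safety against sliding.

1.85

K_a = tan²(45° − 31.5°/2) = 0.3136.
P_a = ½K_aγH² = 0.5×0.3136×18.1×8.9² = 224.8 kN/m, acting at H/3 = 2.967 m above the base.
FS_sliding = μW / P_a = 0.53×786 / 224.8 = 1.853.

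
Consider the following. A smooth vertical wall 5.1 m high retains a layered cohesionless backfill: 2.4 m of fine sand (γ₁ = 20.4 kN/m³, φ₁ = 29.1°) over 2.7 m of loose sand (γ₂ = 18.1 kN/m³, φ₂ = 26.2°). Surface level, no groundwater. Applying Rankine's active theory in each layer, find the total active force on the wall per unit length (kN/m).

K_a1 = tan²(45°−29.1°/2) = 0.3456; K_a2 = tan²(45°−26.2°/2) = 0.3874.
Layer 1: σ at base = K_a1 γ₁ h₁ = 16.92 kPa; P₁ = ½×16.92×2.4 = 20.30.
Layer 2: σ_v at top = γ₁h₁ = 48.96; σ_h top = K_a2×48.96 = 18.97; σ_h base = K_a2×(48.96+18.1×2.7) = 37.90.
P₂ = ½(18.97+37.90)×2.7 = 76.78. Total P_a = 20.30+76.78 = 97.08 kN/m.

97.1 kN/m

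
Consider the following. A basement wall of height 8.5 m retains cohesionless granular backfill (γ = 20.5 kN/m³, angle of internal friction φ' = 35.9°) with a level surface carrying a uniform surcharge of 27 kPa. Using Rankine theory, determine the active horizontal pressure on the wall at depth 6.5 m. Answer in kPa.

41.8 kPa

K_a = (1 − sin φ)/(1 + sin φ) = 0.2607.
σ_v = γz + q = 20.5 × 6.5 + 27 = 160.2 kPa.
σ_h = K_a σ_v = 0.2607 × 160.2 = 41.78 kPa.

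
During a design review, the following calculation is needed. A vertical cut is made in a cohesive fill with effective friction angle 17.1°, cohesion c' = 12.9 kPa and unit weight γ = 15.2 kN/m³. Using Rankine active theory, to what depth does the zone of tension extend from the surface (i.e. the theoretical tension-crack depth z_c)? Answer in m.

K_a = tan²(45° − 17.1°/2) = 0.5455; √K_a = 0.7386.
The active pressure is zero where K_a γ z = 2c√K_a, so z_c = 2c/(γ√K_a) = 2×12.9/(15.2×0.7386) = 2.298 m.

2.30 m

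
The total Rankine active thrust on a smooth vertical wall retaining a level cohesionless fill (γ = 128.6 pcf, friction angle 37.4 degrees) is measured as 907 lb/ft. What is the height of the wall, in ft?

7.60 ft

K_a = 0.2443. P_a = ½ K_a γ H² ⇒ H = √(2P_a/(K_a γ)).
H = √(2×907/(0.2443×128.6)) = 7.599 ft.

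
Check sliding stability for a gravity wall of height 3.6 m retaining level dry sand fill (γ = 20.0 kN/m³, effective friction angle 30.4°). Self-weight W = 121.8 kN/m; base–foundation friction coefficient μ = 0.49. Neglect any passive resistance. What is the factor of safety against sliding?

1.40

K_a = tan²(45° − 30.4°/2) = 0.3280.
P_a = ½K_aγH² = 0.5×0.3280×20.0×3.6² = 42.51 kN/m, acting at H/3 = 1.200 m above the base.
FS_sliding = μW / P_a = 0.49×121.8 / 42.51 = 1.404.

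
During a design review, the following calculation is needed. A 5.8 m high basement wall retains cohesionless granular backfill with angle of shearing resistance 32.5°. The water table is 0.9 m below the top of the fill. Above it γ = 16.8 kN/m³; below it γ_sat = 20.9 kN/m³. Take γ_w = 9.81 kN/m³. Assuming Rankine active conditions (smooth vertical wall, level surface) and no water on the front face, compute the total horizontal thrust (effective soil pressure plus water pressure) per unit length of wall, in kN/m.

182 kN/m

K_a = tan²(45° − φ/2) = 0.3010.
γ' = 20.9 − 9.81 = 11.09 kN/m³. Depth below WT = 4.9 m.
σ'_h at WT = K_a γ d_w = 4.551 kPa; at base = 4.551 + K_a γ' × 4.9 = 20.91 kPa.
P₁ (0–0.9 m) = ½×4.551×0.9 = 2.048. P₂ (0.9–5.8 m) = ½(4.551+20.91)×4.9 = 62.37.
P_w = ½ γ_w h₂² = 0.5×9.81×4.9² = 117.8. Total = 2.048+62.37+117.8 = 182.2 kN/m.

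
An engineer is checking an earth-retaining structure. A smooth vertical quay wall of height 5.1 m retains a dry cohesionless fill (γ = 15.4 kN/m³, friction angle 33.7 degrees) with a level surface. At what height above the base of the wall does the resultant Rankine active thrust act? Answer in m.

K_a = 0.2863.
The pressure distribution is triangular, so the resultant acts at H/3 above the base = 5.1/3 = 1.700 m.

1.70 m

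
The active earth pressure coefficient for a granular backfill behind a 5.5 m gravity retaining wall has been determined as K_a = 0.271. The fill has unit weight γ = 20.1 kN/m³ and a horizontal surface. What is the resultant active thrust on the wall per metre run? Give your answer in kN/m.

82.4 kN/m

P = ½ K_a γ H² = 0.5 × 0.271 × 20.1 × 5.5² = 82.39 kN/m.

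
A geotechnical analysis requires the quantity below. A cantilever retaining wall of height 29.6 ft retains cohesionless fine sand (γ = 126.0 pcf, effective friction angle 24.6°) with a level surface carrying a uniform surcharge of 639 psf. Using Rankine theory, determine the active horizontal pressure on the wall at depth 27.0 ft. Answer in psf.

1670 psf

K_a = (1 − sin φ)/(1 + sin φ) = 0.4121.
σ_v = γz + q = 126.0 × 27.0 + 639 = 4041 psf.
σ_h = K_a σ_v = 0.4121 × 4041 = 1665 psf.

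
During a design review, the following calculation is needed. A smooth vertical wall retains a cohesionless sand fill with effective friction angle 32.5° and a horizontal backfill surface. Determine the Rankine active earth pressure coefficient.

0.301

K_a = (1 − sin φ)/(1 + sin φ) = (1 − sin 32.5°)/(1 + sin 32.5°) = 0.3010.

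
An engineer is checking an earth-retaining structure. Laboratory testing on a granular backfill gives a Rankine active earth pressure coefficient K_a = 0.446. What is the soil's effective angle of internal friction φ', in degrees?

K_a = tan²(45° − φ/2) ⇒ 45° − φ/2 = arctan(√0.446) = 33.74°.
φ = 2(45° − 33.74°) = 22.53°.

22.5°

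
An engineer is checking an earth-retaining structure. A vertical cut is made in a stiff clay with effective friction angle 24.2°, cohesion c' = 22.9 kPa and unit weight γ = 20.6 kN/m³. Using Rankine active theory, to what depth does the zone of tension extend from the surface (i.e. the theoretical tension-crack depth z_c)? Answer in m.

3.44 m

K_a = tan²(45° − 24.2°/2) = 0.4185; √K_a = 0.6469.
The active pressure is zero where K_a γ z = 2c√K_a, so z_c = 2c/(γ√K_a) = 2×22.9/(20.6×0.6469) = 3.437 m.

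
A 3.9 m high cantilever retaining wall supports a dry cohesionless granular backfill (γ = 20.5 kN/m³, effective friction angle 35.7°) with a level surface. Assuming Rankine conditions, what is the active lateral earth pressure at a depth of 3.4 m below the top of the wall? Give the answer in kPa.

18.3 kPa

K_a = (1 − sin φ)/(1 + sin φ) = 0.2630.
σ_h = K_a γ z = 0.2630 × 20.5 × 3.4 = 18.33 kPa.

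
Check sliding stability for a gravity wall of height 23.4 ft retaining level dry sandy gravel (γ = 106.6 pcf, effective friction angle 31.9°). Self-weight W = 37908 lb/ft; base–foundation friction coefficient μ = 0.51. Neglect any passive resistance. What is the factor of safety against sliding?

2.15

K_a = tan²(45° − 31.9°/2) = 0.3085.
P_a = ½K_aγH² = 0.5×0.3085×106.6×23.4² = 9004 lb/ft, acting at H/3 = 7.800 ft above the base.
FS_sliding = μW / P_a = 0.51×37908 / 9004 = 2.147.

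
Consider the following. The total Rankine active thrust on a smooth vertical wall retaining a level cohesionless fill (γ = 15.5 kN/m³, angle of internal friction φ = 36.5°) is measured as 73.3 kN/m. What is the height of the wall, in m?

6.10 m

K_a = 0.2541. P_a = ½ K_a γ H² ⇒ H = √(2P_a/(K_a γ)).
H = √(2×73.3/(0.2541×15.5)) = 6.101 m.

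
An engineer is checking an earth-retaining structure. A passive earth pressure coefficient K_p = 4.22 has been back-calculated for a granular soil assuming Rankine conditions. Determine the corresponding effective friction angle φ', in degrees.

K_p = (1+sin φ)/(1−sin φ) ⇒ sin φ = (K_p − 1)/(K_p + 1) = 0.6169.
φ = arcsin(0.6169) = 38.09°.

38.1°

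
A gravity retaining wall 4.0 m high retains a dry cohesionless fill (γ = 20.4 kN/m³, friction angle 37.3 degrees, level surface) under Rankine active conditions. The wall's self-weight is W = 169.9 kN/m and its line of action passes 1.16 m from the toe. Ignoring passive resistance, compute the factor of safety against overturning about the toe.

K_a = tan²(45° − 37.3°/2) = 0.2453.
P_a = ½K_aγH² = 0.5×0.2453×20.4×4.0² = 40.04 kN/m, acting at H/3 = 1.333 m above the base.
Overturning moment M_o = P_a × H/3 = 40.04 × 1.333 = 53.39.
Resisting moment M_r = W × 1.16 = 169.9 × 1.16 = 197.1.
FS_overturning = M_r/M_o = 197.1/53.39 = 3.692.

3.69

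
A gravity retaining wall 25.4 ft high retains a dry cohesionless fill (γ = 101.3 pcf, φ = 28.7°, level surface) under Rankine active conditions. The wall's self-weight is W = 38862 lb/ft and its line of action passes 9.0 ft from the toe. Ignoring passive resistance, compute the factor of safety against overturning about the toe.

K_a = tan²(45° − 28.7°/2) = 0.3511.
P_a = ½K_aγH² = 0.5×0.3511×101.3×25.4² = 11470 lb/ft, acting at H/3 = 8.467 ft above the base.
Overturning moment M_o = P_a × H/3 = 11470 × 8.467 = 97150.
Resisting moment M_r = W × 9.0 = 38862 × 9.0 = 349800.
FS_overturning = M_r/M_o = 349800/97150 = 3.600.

3.60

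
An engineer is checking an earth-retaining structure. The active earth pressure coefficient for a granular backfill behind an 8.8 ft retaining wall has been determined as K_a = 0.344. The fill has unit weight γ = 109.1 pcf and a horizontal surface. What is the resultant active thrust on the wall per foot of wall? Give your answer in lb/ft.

1450 lb/ft

P = ½ K_a γ H² = 0.5 × 0.344 × 109.1 × 8.8² = 1453 lb/ft.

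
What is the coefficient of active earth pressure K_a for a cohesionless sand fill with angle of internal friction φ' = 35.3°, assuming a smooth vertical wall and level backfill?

0.268

K_a = tan²(45° − φ/2) = tan²(27.35°) = 0.2675.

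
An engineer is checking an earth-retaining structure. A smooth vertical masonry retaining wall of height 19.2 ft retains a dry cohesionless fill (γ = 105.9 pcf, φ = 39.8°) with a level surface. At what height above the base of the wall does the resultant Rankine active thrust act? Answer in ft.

6.40 ft

K_a = 0.2194.
The pressure distribution is triangular, so the resultant acts at H/3 above the base = 19.2/3 = 6.400 ft.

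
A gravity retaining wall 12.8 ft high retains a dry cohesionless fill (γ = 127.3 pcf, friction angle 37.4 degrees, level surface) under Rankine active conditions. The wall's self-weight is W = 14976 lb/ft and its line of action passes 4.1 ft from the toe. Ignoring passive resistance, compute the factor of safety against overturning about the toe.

5.65

K_a = tan²(45° − 37.4°/2) = 0.2443.
P_a = ½K_aγH² = 0.5×0.2443×127.3×12.8² = 2547 lb/ft, acting at H/3 = 4.267 ft above the base.
Overturning moment M_o = P_a × H/3 = 2547 × 4.267 = 10870.
Resisting moment M_r = W × 4.1 = 14976 × 4.1 = 61400.
FS_overturning = M_r/M_o = 61400/10870 = 5.650.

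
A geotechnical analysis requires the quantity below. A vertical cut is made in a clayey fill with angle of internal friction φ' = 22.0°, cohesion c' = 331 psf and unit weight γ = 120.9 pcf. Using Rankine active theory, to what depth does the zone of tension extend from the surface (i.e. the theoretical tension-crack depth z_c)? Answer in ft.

8.12 ft

K_a = tan²(45° − 22.0°/2) = 0.4550; √K_a = 0.6745.
The active pressure is zero where K_a γ z = 2c√K_a, so z_c = 2c/(γ√K_a) = 2×331/(120.9×0.6745) = 8.118 ft.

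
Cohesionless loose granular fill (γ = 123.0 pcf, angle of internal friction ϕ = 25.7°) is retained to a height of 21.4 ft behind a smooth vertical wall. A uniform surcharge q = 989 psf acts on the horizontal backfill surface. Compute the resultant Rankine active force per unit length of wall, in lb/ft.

K_a = tan²(45° − φ/2) = 0.3950.
Soil triangle: ½ K_a γ H² = 0.5×0.3950×123.0×21.4² = 11130 lb/ft.
Surcharge rectangle: K_a q H = 0.3950×989×21.4 = 8361 lb/ft.
Total = 11130 + 8361 = 19490 lb/ft.

19500 lb/ft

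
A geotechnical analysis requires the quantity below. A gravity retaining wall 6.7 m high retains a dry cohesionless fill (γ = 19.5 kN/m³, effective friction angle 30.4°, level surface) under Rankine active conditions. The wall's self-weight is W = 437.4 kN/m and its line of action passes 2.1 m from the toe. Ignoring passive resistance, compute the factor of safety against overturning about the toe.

2.87

K_a = tan²(45° − 30.4°/2) = 0.3280.
P_a = ½K_aγH² = 0.5×0.3280×19.5×6.7² = 143.6 kN/m, acting at H/3 = 2.233 m above the base.
Overturning moment M_o = P_a × H/3 = 143.6 × 2.233 = 320.6.
Resisting moment M_r = W × 2.1 = 437.4 × 2.1 = 918.5.
FS_overturning = M_r/M_o = 918.5/320.6 = 2.865.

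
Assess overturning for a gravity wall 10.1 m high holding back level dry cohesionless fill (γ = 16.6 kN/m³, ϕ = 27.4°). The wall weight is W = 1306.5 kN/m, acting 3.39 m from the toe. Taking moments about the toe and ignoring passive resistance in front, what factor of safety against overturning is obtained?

4.20

K_a = tan²(45° − 27.4°/2) = 0.3697.
P_a = ½K_aγH² = 0.5×0.3697×16.6×10.1² = 313.0 kN/m, acting at H/3 = 3.367 m above the base.
Overturning moment M_o = P_a × H/3 = 313.0 × 3.367 = 1054.
Resisting moment M_r = W × 3.39 = 1306.5 × 3.39 = 4429.
FS_overturning = M_r/M_o = 4429/1054 = 4.203.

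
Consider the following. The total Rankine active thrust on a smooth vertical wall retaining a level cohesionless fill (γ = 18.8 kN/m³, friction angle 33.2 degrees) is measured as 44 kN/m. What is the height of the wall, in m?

K_a = 0.2924. P_a = ½ K_a γ H² ⇒ H = √(2P_a/(K_a γ)).
H = √(2×44/(0.2924×18.8)) = 4.001 m.

4.00 m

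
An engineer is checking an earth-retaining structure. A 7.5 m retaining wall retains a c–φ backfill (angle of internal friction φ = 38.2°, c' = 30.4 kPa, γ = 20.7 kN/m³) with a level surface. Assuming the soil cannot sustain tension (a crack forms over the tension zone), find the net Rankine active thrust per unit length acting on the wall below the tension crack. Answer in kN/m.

K_a = 0.2358; √K_a = 0.4856.
Tension-crack depth z_c = 2c/(γ√K_a) = 2×30.4/(20.7×0.4856) = 6.049 m.
σ_a at base = K_a γ H − 2c√K_a = 0.2358×20.7×7.5 − 2×30.4×0.4856 = 7.082 kPa.
P_a = ½ × 7.082 × (H − z_c) = 0.5×7.082×1.451 = 5.138 kN/m.

5.14 kN/m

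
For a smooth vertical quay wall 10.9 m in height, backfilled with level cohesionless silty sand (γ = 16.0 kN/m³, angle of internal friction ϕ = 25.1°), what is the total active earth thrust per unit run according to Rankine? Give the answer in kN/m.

K_a = tan²(45° − φ/2) = 0.4043.
P_a = ½ K_a γ H² = 0.5 × 0.4043 × 16.0 × 10.9² = 384.3 kN/m.

384 kN/m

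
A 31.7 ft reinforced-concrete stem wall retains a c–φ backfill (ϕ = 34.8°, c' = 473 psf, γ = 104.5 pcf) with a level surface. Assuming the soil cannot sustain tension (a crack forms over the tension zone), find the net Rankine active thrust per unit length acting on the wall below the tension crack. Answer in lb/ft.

2950 lb/ft

K_a = 0.2733; √K_a = 0.5228.
Tension-crack depth z_c = 2c/(γ√K_a) = 2×473/(104.5×0.5228) = 17.32 ft.
σ_a at base = K_a γ H − 2c√K_a = 0.2733×104.5×31.7 − 2×473×0.5228 = 410.8 psf.
P_a = ½ × 410.8 × (H − z_c) = 0.5×410.8×14.38 = 2955 lb/ft.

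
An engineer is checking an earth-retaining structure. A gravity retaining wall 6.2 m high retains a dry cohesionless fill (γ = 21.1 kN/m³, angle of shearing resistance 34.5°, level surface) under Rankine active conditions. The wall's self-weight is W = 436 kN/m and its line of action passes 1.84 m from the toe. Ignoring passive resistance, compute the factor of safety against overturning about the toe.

K_a = tan²(45° − 34.5°/2) = 0.2768.
P_a = ½K_aγH² = 0.5×0.2768×21.1×6.2² = 112.3 kN/m, acting at H/3 = 2.067 m above the base.
Overturning moment M_o = P_a × H/3 = 112.3 × 2.067 = 232.0.
Resisting moment M_r = W × 1.84 = 436 × 1.84 = 802.2.
FS_overturning = M_r/M_o = 802.2/232.0 = 3.458.

3.46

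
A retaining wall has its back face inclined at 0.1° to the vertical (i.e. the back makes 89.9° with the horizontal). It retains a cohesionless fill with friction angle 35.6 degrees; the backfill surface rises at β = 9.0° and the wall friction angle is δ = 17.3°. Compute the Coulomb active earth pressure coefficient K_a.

K_a = sin²(α+φ) / [sin²α · sin(α−δ) · (1 + √{sin(φ+δ)sin(φ−β) / (sin(α−δ)sin(α+β))})²].
With α = 89.9°, φ = 35.6°, δ = 17.3°, β = 9.0°: K_a = 0.2661.

0.266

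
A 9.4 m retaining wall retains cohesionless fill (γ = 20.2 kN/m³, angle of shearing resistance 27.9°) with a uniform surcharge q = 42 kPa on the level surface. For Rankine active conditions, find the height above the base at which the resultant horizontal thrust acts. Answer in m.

3.61 m

K_a = 0.3625.
Triangular part P₁ = ½K_aγH² = 323.5 at H/3 = 3.133 m; rectangular part P₂ = K_a q H = 143.1 at H/2 = 4.700 m.
ȳ = (P₁·3.133 + P₂·4.700)/(P₁+P₂) = 3.614 m.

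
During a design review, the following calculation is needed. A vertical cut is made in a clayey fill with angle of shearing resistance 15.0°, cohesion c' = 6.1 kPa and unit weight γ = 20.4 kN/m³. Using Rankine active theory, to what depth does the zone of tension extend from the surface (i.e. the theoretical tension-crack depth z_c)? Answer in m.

K_a = tan²(45° − 15.0°/2) = 0.5888; √K_a = 0.7673.
The active pressure is zero where K_a γ z = 2c√K_a, so z_c = 2c/(γ√K_a) = 2×6.1/(20.4×0.7673) = 0.7794 m.

0.779 m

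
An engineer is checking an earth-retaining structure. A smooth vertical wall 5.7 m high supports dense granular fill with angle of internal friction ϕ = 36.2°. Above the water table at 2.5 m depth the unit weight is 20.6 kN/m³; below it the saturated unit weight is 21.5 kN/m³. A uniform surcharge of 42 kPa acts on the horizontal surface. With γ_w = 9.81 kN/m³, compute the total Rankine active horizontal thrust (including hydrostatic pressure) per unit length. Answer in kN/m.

K_a = tan²(45° − φ/2) = 0.2574.
γ' = 21.5 − 9.81 = 11.69 kN/m³. h₂ = H − d_w = 3.2 m.
σ'_h: at surface K_a·q = 10.81; at WT K_a(q+γd_w) = 24.07; at base K_a(q+γd_w+γ'h₂) = 33.69 kPa.
P₁ = ½(10.81+24.07)×2.5 = 43.59; P₂ = ½(24.07+33.69)×3.2 = 92.41; P_w = ½γ_w h₂² = 50.23.
Total = 43.59+92.41+50.23 = 186.2 kN/m.

186 kN/m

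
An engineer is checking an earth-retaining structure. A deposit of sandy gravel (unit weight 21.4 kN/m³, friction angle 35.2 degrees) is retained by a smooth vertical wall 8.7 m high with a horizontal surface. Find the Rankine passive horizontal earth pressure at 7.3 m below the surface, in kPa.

K_p = (1 + sin φ)/(1 − sin φ) = 3.722.
σ_h = K_p γ z = 3.722 × 21.4 × 7.3 = 581.4 kPa.

581 kPa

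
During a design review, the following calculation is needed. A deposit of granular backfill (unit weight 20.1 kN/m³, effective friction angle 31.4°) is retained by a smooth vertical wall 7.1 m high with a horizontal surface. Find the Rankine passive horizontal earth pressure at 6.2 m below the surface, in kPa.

396 kPa

K_p = (1 + sin φ)/(1 − sin φ) = 3.175.
σ_h = K_p γ z = 3.175 × 20.1 × 6.2 = 395.7 kPa.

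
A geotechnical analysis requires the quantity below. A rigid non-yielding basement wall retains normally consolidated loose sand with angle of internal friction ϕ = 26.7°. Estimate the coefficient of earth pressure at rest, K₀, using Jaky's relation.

0.551

K₀ = 1 − sin φ' = 1 − sin 26.7° = 0.5507.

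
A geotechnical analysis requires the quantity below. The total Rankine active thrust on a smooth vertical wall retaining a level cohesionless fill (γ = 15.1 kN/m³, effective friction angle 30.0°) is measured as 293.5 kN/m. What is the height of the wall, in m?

10.8 m

K_a = 0.3333. P_a = ½ K_a γ H² ⇒ H = √(2P_a/(K_a γ)).
H = √(2×293.5/(0.3333×15.1)) = 10.80 m.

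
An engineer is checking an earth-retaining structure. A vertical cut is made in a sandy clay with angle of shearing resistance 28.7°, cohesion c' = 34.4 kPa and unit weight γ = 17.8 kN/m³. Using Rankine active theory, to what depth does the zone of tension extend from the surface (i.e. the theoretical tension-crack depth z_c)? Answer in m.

6.52 m

K_a = tan²(45° − 28.7°/2) = 0.3511; √K_a = 0.5926.
The active pressure is zero where K_a γ z = 2c√K_a, so z_c = 2c/(γ√K_a) = 2×34.4/(17.8×0.5926) = 6.523 m.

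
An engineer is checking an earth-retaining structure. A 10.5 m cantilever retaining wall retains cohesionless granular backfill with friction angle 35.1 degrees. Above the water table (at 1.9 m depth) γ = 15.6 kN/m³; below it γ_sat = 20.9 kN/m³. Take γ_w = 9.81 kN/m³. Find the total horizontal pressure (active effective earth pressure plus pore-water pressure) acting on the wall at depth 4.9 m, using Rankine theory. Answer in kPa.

K_a = (1 − sin φ)/(1 + sin φ) = 0.2698.
γ' = 20.9 − 9.81 = 11.09 kN/m³.
Effective vertical stress at 4.9 m: σ'_v = 15.6×1.9 + 11.09×3.00 = 62.91 kPa.
σ'_h = K_a σ'_v = 0.2698 × 62.91 = 16.98 kPa; u = γ_w × 3.00 = 29.43 kPa.
Total σ_h = 16.98 + 29.43 = 46.41 kPa.

46.4 kPa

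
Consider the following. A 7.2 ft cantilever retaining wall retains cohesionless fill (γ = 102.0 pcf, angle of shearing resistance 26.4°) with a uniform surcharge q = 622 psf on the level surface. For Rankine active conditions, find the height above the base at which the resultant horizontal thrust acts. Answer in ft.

K_a = 0.3844.
Triangular part P₁ = ½K_aγH² = 1016 at H/3 = 2.400 ft; rectangular part P₂ = K_a q H = 1722 at H/2 = 3.600 ft.
ȳ = (P₁·2.400 + P₂·3.600)/(P₁+P₂) = 3.155 ft.

3.15 ft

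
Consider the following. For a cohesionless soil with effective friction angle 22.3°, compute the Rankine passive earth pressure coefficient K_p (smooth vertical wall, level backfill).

K_p = (1 + sin φ)/(1 − sin φ) = tan²(45° + 22.3°/2) = 2.223.

2.22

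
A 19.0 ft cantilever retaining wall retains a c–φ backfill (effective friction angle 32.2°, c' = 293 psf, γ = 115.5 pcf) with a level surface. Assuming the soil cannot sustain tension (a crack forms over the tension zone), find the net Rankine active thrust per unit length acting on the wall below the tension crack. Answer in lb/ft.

1690 lb/ft

K_a = 0.3047; √K_a = 0.5520.
Tension-crack depth z_c = 2c/(γ√K_a) = 2×293/(115.5×0.5520) = 9.191 ft.
σ_a at base = K_a γ H − 2c√K_a = 0.3047×115.5×19.0 − 2×293×0.5520 = 345.3 psf.
P_a = ½ × 345.3 × (H − z_c) = 0.5×345.3×9.809 = 1693 lb/ft.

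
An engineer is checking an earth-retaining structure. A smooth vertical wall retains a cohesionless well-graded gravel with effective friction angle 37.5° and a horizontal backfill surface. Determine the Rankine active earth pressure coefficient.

0.243

K_a = tan²(45° − φ/2) = tan²(26.25°) = 0.2432.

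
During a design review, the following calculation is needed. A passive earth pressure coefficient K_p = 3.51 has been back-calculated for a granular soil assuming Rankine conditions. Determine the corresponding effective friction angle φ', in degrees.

K_p = (1+sin φ)/(1−sin φ) ⇒ sin φ = (K_p − 1)/(K_p + 1) = 0.5565.
φ = arcsin(0.5565) = 33.82°.

33.8°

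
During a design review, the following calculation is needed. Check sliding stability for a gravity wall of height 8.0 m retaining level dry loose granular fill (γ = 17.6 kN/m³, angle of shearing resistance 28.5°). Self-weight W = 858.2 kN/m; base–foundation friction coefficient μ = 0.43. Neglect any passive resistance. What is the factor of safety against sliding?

K_a = tan²(45° − 28.5°/2) = 0.3540.
P_a = ½K_aγH² = 0.5×0.3540×17.6×8.0² = 199.3 kN/m, acting at H/3 = 2.667 m above the base.
FS_sliding = μW / P_a = 0.43×858.2 / 199.3 = 1.851.

1.85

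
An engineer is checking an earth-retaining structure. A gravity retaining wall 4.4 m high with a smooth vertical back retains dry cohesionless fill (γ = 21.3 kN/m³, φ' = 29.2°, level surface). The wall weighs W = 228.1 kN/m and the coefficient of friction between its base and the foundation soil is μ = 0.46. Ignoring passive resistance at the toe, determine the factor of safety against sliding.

1.48

K_a = tan²(45° − 29.2°/2) = 0.3442.
P_a = ½K_aγH² = 0.5×0.3442×21.3×4.4² = 70.97 kN/m, acting at H/3 = 1.467 m above the base.
FS_sliding = μW / P_a = 0.46×228.1 / 70.97 = 1.478.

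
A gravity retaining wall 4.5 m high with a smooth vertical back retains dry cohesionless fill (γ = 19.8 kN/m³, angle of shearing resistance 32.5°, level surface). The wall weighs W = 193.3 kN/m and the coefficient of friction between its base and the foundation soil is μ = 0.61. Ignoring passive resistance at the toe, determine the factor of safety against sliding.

1.95

K_a = tan²(45° − 32.5°/2) = 0.3010.
P_a = ½K_aγH² = 0.5×0.3010×19.8×4.5² = 60.34 kN/m, acting at H/3 = 1.500 m above the base.
FS_sliding = μW / P_a = 0.61×193.3 / 60.34 = 1.954.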